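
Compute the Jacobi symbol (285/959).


Compute (285/959) via quadratic reciprocity:
  reciprocity: (285/959) -> +(959/285)
  reduce: (104/285)
  pull out 2: (2/285) = -1  (since 285 mod 8 = 5)
  pull out 2: (2/285) = -1  (since 285 mod 8 = 5)
  pull out 2: (2/285) = -1  (since 285 mod 8 = 5)
  reciprocity: (13/285) -> +(285/13)
  reduce: (12/13)
  pull out 2: (2/13) = -1  (since 13 mod 8 = 5)
  pull out 2: (2/13) = -1  (since 13 mod 8 = 5)
  reciprocity: (3/13) -> +(13/3)
  reduce: (1/3)
  (1/3) = 1
Product of signs = -1

-1


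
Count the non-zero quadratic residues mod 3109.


For prime p, the number of non-zero quadratic residues is (p-1)/2.
= (3109-1)/2
= 1554

1554


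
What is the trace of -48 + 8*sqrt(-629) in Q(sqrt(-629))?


Tr(a + b*sqrt(d)) = (a + b*sqrt(d)) + (a - b*sqrt(d)) = 2a
= 2 * (-48)
= -96

-96


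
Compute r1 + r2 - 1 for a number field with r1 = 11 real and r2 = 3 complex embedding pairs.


By Dirichlet's unit theorem:
rank = r1 + r2 - 1
= 11 + 3 - 1
= 13

13


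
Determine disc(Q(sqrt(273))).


For K = Q(sqrt(d)) with d squarefree: disc(K) = d if d = 1 mod 4, and disc(K) = 4d if d = 2 or 3 mod 4.
Here d = 273, and d mod 4 = 1.
d = 1 mod 4 (O_K = Z[(1+sqrt(d))/2]), so disc(K) = d = 273

273


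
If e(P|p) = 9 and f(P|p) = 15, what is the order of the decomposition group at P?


|D_P| = e * f
= 9 * 15
= 135

135


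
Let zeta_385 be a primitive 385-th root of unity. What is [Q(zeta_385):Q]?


The degree equals Euler's totient phi(385).
385 = 5 * 7 * 11
phi(385) = 240

240


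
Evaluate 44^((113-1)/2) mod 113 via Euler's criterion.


p = 113 is prime and the exponent is (p-1)/2 = 56, so by Euler's criterion 44^56 = (44/113) = +1 or -1 mod 113.
Compute by square-and-multiply:
  56 = 32 + 16 + 8 (binary 111000)
  Repeated squaring mod 113: 44^1 = 44, 44^2 = 15, 44^4 = 112, 44^8 = 1, 44^16 = 1, 44^32 = 1
  44^56 = 44^32 * 44^16 * 44^8 = 1 * 1 * 1 mod 113
    1 * 1 = 1 = 1 mod 113
    1 * 1 = 1 = 1 mod 113
  44^56 = 1 mod 113
Result 1: 44 is a quadratic residue mod 113.
44^56 mod 113 = 1

1


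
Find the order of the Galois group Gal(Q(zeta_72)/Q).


|Gal(Q(zeta_72)/Q)| = phi(72)
= 24

24


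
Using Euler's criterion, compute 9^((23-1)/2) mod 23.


p = 23 is prime and the exponent is (p-1)/2 = 11, so by Euler's criterion 9^11 = (9/23) = +1 or -1 mod 23.
Compute by square-and-multiply:
  11 = 8 + 2 + 1 (binary 1011)
  Repeated squaring mod 23: 9^1 = 9, 9^2 = 12, 9^4 = 6, 9^8 = 13
  9^11 = 9^8 * 9^2 * 9^1 = 13 * 12 * 9 mod 23
    13 * 12 = 156 = 18 mod 23
    18 * 9 = 162 = 1 mod 23
  9^11 = 1 mod 23
Result 1: 9 is a quadratic residue mod 23.
9^11 mod 23 = 1

1


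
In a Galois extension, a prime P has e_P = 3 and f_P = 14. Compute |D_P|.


|D_P| = e * f
= 3 * 14
= 42

42


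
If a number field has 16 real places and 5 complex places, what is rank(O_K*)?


By Dirichlet's unit theorem:
rank = r1 + r2 - 1
= 16 + 5 - 1
= 20

20


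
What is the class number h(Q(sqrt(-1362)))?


K = Q(sqrt(-1362)). d mod 4 = 2, so D = disc(K) = 4d = -5448
h(K) equals the number of primitive reduced positive-definite forms (a, b, c) = a*x^2 + b*x*y + c*y^2 with b^2 - 4ac = D,
where reduced means |b| <= a <= c, with b >= 0 whenever |b| = a or a = c, and primitive means gcd(a, b, c) = 1.
Reduced forces 3a^2 <= |D| = 5448, so 1 <= a <= 42; b must have the parity of D, and c = (b^2 - D)/(4a) must be an integer >= a.
Enumerate a = 1..42, b in [-a, a]:
  a=1: (1, 0, 1362)  [1]
  a=2: (2, 0, 681)  [1]
  a=3: (3, 0, 454)  [1]
  a=4..5: none
  a=6: (6, 0, 227)  [1]
  a=7..12: none
  a=13: (13, -8, 106), (13, 8, 106)  [2]
  a=14..16: none
  a=17: (17, -14, 83), (17, 14, 83)  [2]
  a=18: none
  a=19: (19, -10, 73), (19, 10, 73)  [2]
  a=20..22: none
  a=23: (23, -16, 62), (23, 16, 62)  [2]
  a=24..25: none
  a=26: (26, -8, 53), (26, 8, 53)  [2]
  a=27..28: none
  a=29: (29, -2, 47), (29, 2, 47)  [2]
  a=30: none
  a=31: (31, -16, 46), (31, 16, 46)  [2]
  a=32..33: none
  a=34: (34, -20, 43), (34, 20, 43)  [2]
  a=35..36: none
  a=37: (37, -18, 39), (37, 18, 39)  [2]
  a=38: (38, -28, 41), (38, 28, 41)  [2]
  a=39..42: none
Total reduced forms: 1 + 1 + 1 + 1 + 2 + 2 + 2 + 2 + 2 + 2 + 2 + 2 + 2 + 2 = 24
h = 24

24


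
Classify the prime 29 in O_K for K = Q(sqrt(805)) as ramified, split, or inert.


K = Q(sqrt(805)). Since d mod 4 = 1, disc(K) = 805.
Check p | disc: 805 mod 29 = 22.
p does not divide disc. Compute Legendre symbol (d/p):
22^((29-1)/2) mod 29 = 1
(d/p) = 1, so p splits: (p) = P*P' with e=1, f=1, g=2.
Therefore p is split.

split


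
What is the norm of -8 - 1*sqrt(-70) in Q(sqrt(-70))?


N(a + b*sqrt(d)) = a^2 - d*b^2
= (-8)^2 - (-70)*(-1)^2
= 64 + 70
= 134

134


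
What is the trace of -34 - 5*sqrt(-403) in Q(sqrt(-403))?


Tr(a + b*sqrt(d)) = (a + b*sqrt(d)) + (a - b*sqrt(d)) = 2a
= 2 * (-34)
= -68

-68


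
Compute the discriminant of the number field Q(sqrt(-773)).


For K = Q(sqrt(d)) with d squarefree: disc(K) = d if d = 1 mod 4, and disc(K) = 4d if d = 2 or 3 mod 4.
Here d = -773, and d mod 4 = 3.
d = 3 mod 4, not 1 (O_K = Z[sqrt(d)]), so disc(K) = 4d = 4 * (-773) = -3092

-3092


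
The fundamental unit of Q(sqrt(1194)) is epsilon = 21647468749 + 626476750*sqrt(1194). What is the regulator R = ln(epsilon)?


epsilon = 21647468749 + 626476750*sqrt(1194)
= 4.3295e+10
R = ln(4.3295e+10)
= 24.4913

24.4913


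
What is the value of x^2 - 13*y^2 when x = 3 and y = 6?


x^2 - d*y^2
= 3^2 - 13*6^2
= 9 - 468
= -459

-459


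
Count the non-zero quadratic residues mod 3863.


For prime p, the number of non-zero quadratic residues is (p-1)/2.
= (3863-1)/2
= 1931

1931


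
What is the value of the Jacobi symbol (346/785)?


Compute (346/785) via quadratic reciprocity:
  pull out 2: (2/785) = +1  (since 785 mod 8 = 1)
  reciprocity: (173/785) -> +(785/173)
  reduce: (93/173)
  reciprocity: (93/173) -> +(173/93)
  reduce: (80/93)
  pull out 2: (2/93) = -1  (since 93 mod 8 = 5)
  pull out 2: (2/93) = -1  (since 93 mod 8 = 5)
  pull out 2: (2/93) = -1  (since 93 mod 8 = 5)
  pull out 2: (2/93) = -1  (since 93 mod 8 = 5)
  reciprocity: (5/93) -> +(93/5)
  reduce: (3/5)
  reciprocity: (3/5) -> +(5/3)
  reduce: (2/3)
  pull out 2: (2/3) = -1  (since 3 mod 8 = 3)
  (1/3) = 1
Product of signs = -1

-1


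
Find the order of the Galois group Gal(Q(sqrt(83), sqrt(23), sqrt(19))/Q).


The 3 square roots of distinct primes are multiplicatively independent over Q,
so [K:Q] = 2^3 and Gal(K/Q) is isomorphic to (Z/2Z)^3.
|Gal| = 2^3 = 8

8


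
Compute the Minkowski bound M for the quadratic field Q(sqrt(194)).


d = 194, d mod 4 = 2, so disc(K) = 4d = 776; |disc(K)| = 776
Real quadratic field, so n = 2, s = r2 = 0, r1 = 2
M = (n!/n^n) * (4/pi)^s * sqrt(|disc(K)|) = (2!/2^2) * (4/pi)^0 * sqrt(776)
= 0.5 * 1.000000 * 27.856777
= 13.9284

13.9284


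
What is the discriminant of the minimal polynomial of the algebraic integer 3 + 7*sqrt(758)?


The element 3 + 7*sqrt(758) has minimal polynomial:
x^2 - 6*x - 37133
Discriminant = (-6)^2 - 4*(-37133)
= 36 + 148532
= 148568

148568


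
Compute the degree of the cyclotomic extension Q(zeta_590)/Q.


The degree equals Euler's totient phi(590).
590 = 2 * 5 * 59
phi(590) = 232

232


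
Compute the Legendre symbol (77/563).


p = 563 is prime, so compute (77/563) with the reciprocity algorithm (Jacobi-symbol steps: pull out 2s via (2/n), flip via reciprocity, reduce):
  reciprocity: (77/563) -> +(563/77)
  reduce: (24/77)
  pull out 2: (2/77) = -1  (since 77 mod 8 = 5)
  pull out 2: (2/77) = -1  (since 77 mod 8 = 5)
  pull out 2: (2/77) = -1  (since 77 mod 8 = 5)
  reciprocity: (3/77) -> +(77/3)
  reduce: (2/3)
  pull out 2: (2/3) = -1  (since 3 mod 8 = 3)
  (1/3) = 1
Product of signs = 1
(77/563) = 1

1


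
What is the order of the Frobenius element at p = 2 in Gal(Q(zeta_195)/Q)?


The Frobenius at p in Gal(Q(zeta_n)/Q) = (Z/nZ)* is the class of p, so its order is ord_195(2), the smallest k >= 1 with 2^k = 1 mod 195.
n = 195 = 3 * 5 * 13, phi(195) = 96; the order divides phi(n).
Divisors of 96: 1, 2, 3, 4, 6, 8, 12, 16, 24, 32, 48, 96
Repeated squaring mod 195: 2^1 = 2, 2^2 = 4, 2^4 = 16, 2^8 = 61, 2^16 = 16, 2^32 = 61, 2^64 = 16
Test divisors in increasing order:
  k=1: 2^1 = 2 mod 195
  k=2: 2^2 = 4 mod 195
  k=3: 2^3 = 4 * 2 = 8 mod 195
  k=4: 2^4 = 16 mod 195
  k=6: 2^6 = 16 * 4 = 64 mod 195
  k=8: 2^8 = 61 mod 195
  k=12: 2^12 = 61 * 16 = 1 mod 195  <- first divisor giving 1
Order = 12

12


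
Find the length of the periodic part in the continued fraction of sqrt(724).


Run the CF algorithm for sqrt(724).
a_0 = floor(sqrt(724)) = 26; set m_0=0, q_0=1.
Recurrence: m' = q*a - m,  q' = (d - m'^2)/q,  a' = floor((a_0 + m')/q').
  step 1: m=26, q=48, a=1
  step 2: m=22, q=5, a=9
  step 3: m=23, q=39, a=1
  step 4: m=16, q=12, a=3
  step 5: m=20, q=27, a=1
  step 6: m=7, q=25, a=1
  step 7: m=18, q=16, a=2
  step 8: m=14, q=33, a=1
  step 9: m=19, q=11, a=4
  step 10: m=25, q=9, a=5
  step 11: m=20, q=36, a=1
  step 12: m=16, q=13, a=3
  step 13: m=23, q=15, a=3
  step 14: m=22, q=16, a=3
  step 15: m=26, q=3, a=17
  step 16: m=25, q=33, a=1
  step 17: m=8, q=20, a=1
  step 18: m=12, q=29, a=1
  step 19: m=17, q=15, a=2
  step 20: m=13, q=37, a=1
  step 21: m=24, q=4, a=12
  step 22: m=24, q=37, a=1
  step 23: m=13, q=15, a=2
  step 24: m=17, q=29, a=1
  step 25: m=12, q=20, a=1
  step 26: m=8, q=33, a=1
  step 27: m=25, q=3, a=17
  step 28: m=26, q=16, a=3
  step 29: m=22, q=15, a=3
  step 30: m=23, q=13, a=3
  step 31: m=16, q=36, a=1
  step 32: m=20, q=9, a=5
  step 33: m=25, q=11, a=4
  step 34: m=19, q=33, a=1
  step 35: m=14, q=16, a=2
  step 36: m=18, q=25, a=1
  step 37: m=7, q=27, a=1
  step 38: m=20, q=12, a=3
  step 39: m=16, q=39, a=1
  step 40: m=23, q=5, a=9
  step 41: m=22, q=48, a=1
  step 42: m=26, q=1, a=52
a_42 = 2*a_0 = 52, so the period closes here.
sqrt(724) = [26; 1, 9, 1, 3, 1, 1, 2, 1, 4, 5, 1, 3, 3, 3, 17, 1, 1, 1, 2, 1, 12, 1, 2, 1, 1, 1, 17, 3, 3, 3, 1, 5, 4, 1, 2, 1, 1, 3, 1, 9, 1, 52]
Period length = 42

42


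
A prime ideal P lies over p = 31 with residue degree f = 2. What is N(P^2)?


N(P^a) = p^(a*f)
= 31^(2*2)
= 31^4
= 923521

923521


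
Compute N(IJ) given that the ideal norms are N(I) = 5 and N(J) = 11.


N(IJ) = N(I) * N(J)
= 5 * 11
= 55

55


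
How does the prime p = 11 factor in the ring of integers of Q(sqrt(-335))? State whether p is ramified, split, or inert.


K = Q(sqrt(-335)). Since d mod 4 = 1, disc(K) = -335.
Check p | disc: -335 mod 11 = 6.
p does not divide disc. Compute Legendre symbol (d/p):
6^((11-1)/2) mod 11 = -1
(d/p) = -1, so p is inert: (p) stays prime with e=1, f=2, g=1.
Therefore p is inert.

inert


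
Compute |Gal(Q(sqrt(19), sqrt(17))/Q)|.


The 2 square roots of distinct primes are multiplicatively independent over Q,
so [K:Q] = 2^2 and Gal(K/Q) is isomorphic to (Z/2Z)^2.
|Gal| = 2^2 = 4

4


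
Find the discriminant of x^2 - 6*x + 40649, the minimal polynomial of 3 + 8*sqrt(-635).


The element 3 + 8*sqrt(-635) has minimal polynomial:
x^2 - 6*x + 40649
Discriminant = (-6)^2 - 4*(40649)
= 36 - 162596
= -162560

-162560


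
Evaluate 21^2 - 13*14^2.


x^2 - d*y^2
= 21^2 - 13*14^2
= 441 - 2548
= -2107

-2107


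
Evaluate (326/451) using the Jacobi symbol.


Compute (326/451) via quadratic reciprocity:
  pull out 2: (2/451) = -1  (since 451 mod 8 = 3)
  reciprocity: (163/451) -> -(451/163)
  reduce: (125/163)
  reciprocity: (125/163) -> +(163/125)
  reduce: (38/125)
  pull out 2: (2/125) = -1  (since 125 mod 8 = 5)
  reciprocity: (19/125) -> +(125/19)
  reduce: (11/19)
  reciprocity: (11/19) -> -(19/11)
  reduce: (8/11)
  pull out 2: (2/11) = -1  (since 11 mod 8 = 3)
  pull out 2: (2/11) = -1  (since 11 mod 8 = 3)
  pull out 2: (2/11) = -1  (since 11 mod 8 = 3)
  (1/11) = 1
Product of signs = -1

-1


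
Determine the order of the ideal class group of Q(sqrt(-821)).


K = Q(sqrt(-821)). d mod 4 = 3, so D = disc(K) = 4d = -3284
h(K) equals the number of primitive reduced positive-definite forms (a, b, c) = a*x^2 + b*x*y + c*y^2 with b^2 - 4ac = D,
where reduced means |b| <= a <= c, with b >= 0 whenever |b| = a or a = c, and primitive means gcd(a, b, c) = 1.
Reduced forces 3a^2 <= |D| = 3284, so 1 <= a <= 33; b must have the parity of D, and c = (b^2 - D)/(4a) must be an integer >= a.
Enumerate a = 1..33, b in [-a, a]:
  a=1: (1, 0, 821)  [1]
  a=2: (2, 2, 411)  [1]
  a=3: (3, -2, 274), (3, 2, 274)  [2]
  a=4: none
  a=5: (5, -4, 165), (5, 4, 165)  [2]
  a=6: (6, -2, 137), (6, 2, 137)  [2]
  a=7..8: none
  a=9: (9, -8, 93), (9, 8, 93)  [2]
  a=10: (10, -6, 83), (10, 6, 83)  [2]
  a=11: (11, -4, 75), (11, 4, 75)  [2]
  a=12..14: none
  a=15: (15, -14, 58), (15, -4, 55), (15, 4, 55), (15, 14, 58)  [4]
  a=16..17: none
  a=18: (18, -10, 47), (18, 10, 47)  [2]
  a=19..21: none
  a=22: (22, -18, 41), (22, 18, 41)  [2]
  a=23..24: none
  a=25: (25, -4, 33), (25, 4, 33)  [2]
  a=26: none
  a=27: (27, -8, 31), (27, 8, 31)  [2]
  a=28: none
  a=29: (29, -14, 30), (29, 14, 30)  [2]
  a=30: (30, -26, 33), (30, 26, 33)  [2]
  a=31..33: none
Total reduced forms: 1 + 1 + 2 + 2 + 2 + 2 + 2 + 2 + 4 + 2 + 2 + 2 + 2 + 2 + 2 = 30
h = 30

30


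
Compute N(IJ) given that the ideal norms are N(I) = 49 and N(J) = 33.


N(IJ) = N(I) * N(J)
= 49 * 33
= 1617

1617


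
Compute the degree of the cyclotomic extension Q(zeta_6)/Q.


The degree equals Euler's totient phi(6).
6 = 2 * 3
phi(6) = 2

2


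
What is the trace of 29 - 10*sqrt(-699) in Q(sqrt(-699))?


Tr(a + b*sqrt(d)) = (a + b*sqrt(d)) + (a - b*sqrt(d)) = 2a
= 2 * (29)
= 58

58


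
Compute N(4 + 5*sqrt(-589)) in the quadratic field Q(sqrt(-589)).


N(a + b*sqrt(d)) = a^2 - d*b^2
= (4)^2 - (-589)*(5)^2
= 16 + 14725
= 14741

14741


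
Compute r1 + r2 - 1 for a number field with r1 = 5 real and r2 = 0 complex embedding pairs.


By Dirichlet's unit theorem:
rank = r1 + r2 - 1
= 5 + 0 - 1
= 4

4


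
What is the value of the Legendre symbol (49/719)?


p = 719 is prime, so compute (49/719) with the reciprocity algorithm (Jacobi-symbol steps: pull out 2s via (2/n), flip via reciprocity, reduce):
  reciprocity: (49/719) -> +(719/49)
  reduce: (33/49)
  reciprocity: (33/49) -> +(49/33)
  reduce: (16/33)
  pull out 2: (2/33) = +1  (since 33 mod 8 = 1)
  pull out 2: (2/33) = +1  (since 33 mod 8 = 1)
  pull out 2: (2/33) = +1  (since 33 mod 8 = 1)
  pull out 2: (2/33) = +1  (since 33 mod 8 = 1)
  (1/33) = 1
Product of signs = 1
(49/719) = 1

1


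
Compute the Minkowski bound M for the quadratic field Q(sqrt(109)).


d = 109, d mod 4 = 1, so disc(K) = d = 109; |disc(K)| = 109
Real quadratic field, so n = 2, s = r2 = 0, r1 = 2
M = (n!/n^n) * (4/pi)^s * sqrt(|disc(K)|) = (2!/2^2) * (4/pi)^0 * sqrt(109)
= 0.5 * 1.000000 * 10.440307
= 5.2202

5.2202


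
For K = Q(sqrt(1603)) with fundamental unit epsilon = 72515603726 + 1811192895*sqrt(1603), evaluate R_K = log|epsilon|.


epsilon = 72515603726 + 1811192895*sqrt(1603)
= 1.4503e+11
R = ln(1.4503e+11)
= 25.7002

25.7002


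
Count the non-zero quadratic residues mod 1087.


For prime p, the number of non-zero quadratic residues is (p-1)/2.
= (1087-1)/2
= 543

543


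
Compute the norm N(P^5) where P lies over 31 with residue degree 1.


N(P^a) = p^(a*f)
= 31^(5*1)
= 31^5
= 28629151

28629151


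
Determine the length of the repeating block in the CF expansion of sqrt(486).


Run the CF algorithm for sqrt(486).
a_0 = floor(sqrt(486)) = 22; set m_0=0, q_0=1.
Recurrence: m' = q*a - m,  q' = (d - m'^2)/q,  a' = floor((a_0 + m')/q').
  step 1: m=22, q=2, a=22
  step 2: m=22, q=1, a=44
a_2 = 2*a_0 = 44, so the period closes here.
sqrt(486) = [22; 22, 44]
Period length = 2

2


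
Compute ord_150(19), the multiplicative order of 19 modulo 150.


We want ord_150(19), the smallest k >= 1 with 19^k = 1 mod 150.
n = 150 = 2 * 3 * 5^2, phi(150) = 40; the order divides phi(n).
Divisors of 40: 1, 2, 4, 5, 8, 10, 20, 40
Repeated squaring mod 150: 19^1 = 19, 19^2 = 61, 19^4 = 121, 19^8 = 91, 19^16 = 31, 19^32 = 61
Test divisors in increasing order:
  k=1: 19^1 = 19 mod 150
  k=2: 19^2 = 61 mod 150
  k=4: 19^4 = 121 mod 150
  k=5: 19^5 = 121 * 19 = 49 mod 150
  k=8: 19^8 = 91 mod 150
  k=10: 19^10 = 91 * 61 = 1 mod 150  <- first divisor giving 1
Order = 10

10


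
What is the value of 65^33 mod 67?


p = 67 is prime and the exponent is (p-1)/2 = 33, so by Euler's criterion 65^33 = (65/67) = +1 or -1 mod 67.
Compute by square-and-multiply:
  33 = 32 + 1 (binary 100001)
  Repeated squaring mod 67: 65^1 = 65, 65^2 = 4, 65^4 = 16, 65^8 = 55, 65^16 = 10, 65^32 = 33
  65^33 = 65^32 * 65^1 = 33 * 65 mod 67
    33 * 65 = 2145 = 1 mod 67
  65^33 = 1 mod 67
Result 1: 65 is a quadratic residue mod 67.
65^33 mod 67 = 1

1


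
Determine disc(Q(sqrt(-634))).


For K = Q(sqrt(d)) with d squarefree: disc(K) = d if d = 1 mod 4, and disc(K) = 4d if d = 2 or 3 mod 4.
Here d = -634, and d mod 4 = 2.
d = 2 mod 4, not 1 (O_K = Z[sqrt(d)]), so disc(K) = 4d = 4 * (-634) = -2536

-2536


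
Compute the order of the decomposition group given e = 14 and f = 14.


|D_P| = e * f
= 14 * 14
= 196

196


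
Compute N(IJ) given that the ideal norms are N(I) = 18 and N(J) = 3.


N(IJ) = N(I) * N(J)
= 18 * 3
= 54

54


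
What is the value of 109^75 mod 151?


p = 151 is prime and the exponent is (p-1)/2 = 75, so by Euler's criterion 109^75 = (109/151) = +1 or -1 mod 151.
Compute by square-and-multiply:
  75 = 64 + 8 + 2 + 1 (binary 1001011)
  Repeated squaring mod 151: 109^1 = 109, 109^2 = 103, 109^4 = 39, 109^8 = 11, 109^16 = 121, 109^32 = 145, 109^64 = 36
  109^75 = 109^64 * 109^8 * 109^2 * 109^1 = 36 * 11 * 103 * 109 mod 151
    36 * 11 = 396 = 94 mod 151
    94 * 103 = 9682 = 18 mod 151
    18 * 109 = 1962 = 150 mod 151
  109^75 = 150 mod 151
Result 150 = p - 1 = -1 mod 151: 109 is a quadratic non-residue mod 151. As a residue in [0, p-1] the value is 150.
109^75 mod 151 = 150

150


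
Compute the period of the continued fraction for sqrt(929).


Run the CF algorithm for sqrt(929).
a_0 = floor(sqrt(929)) = 30; set m_0=0, q_0=1.
Recurrence: m' = q*a - m,  q' = (d - m'^2)/q,  a' = floor((a_0 + m')/q').
  step 1: m=30, q=29, a=2
  step 2: m=28, q=5, a=11
  step 3: m=27, q=40, a=1
  step 4: m=13, q=19, a=2
  step 5: m=25, q=16, a=3
  step 6: m=23, q=25, a=2
  step 7: m=27, q=8, a=7
  step 8: m=29, q=11, a=5
  step 9: m=26, q=23, a=2
  step 10: m=20, q=23, a=2
  step 11: m=26, q=11, a=5
  step 12: m=29, q=8, a=7
  step 13: m=27, q=25, a=2
  step 14: m=23, q=16, a=3
  step 15: m=25, q=19, a=2
  step 16: m=13, q=40, a=1
  step 17: m=27, q=5, a=11
  step 18: m=28, q=29, a=2
  step 19: m=30, q=1, a=60
a_19 = 2*a_0 = 60, so the period closes here.
sqrt(929) = [30; 2, 11, 1, 2, 3, 2, 7, 5, 2, 2, 5, 7, 2, 3, 2, 1, 11, 2, 60]
Period length = 19

19


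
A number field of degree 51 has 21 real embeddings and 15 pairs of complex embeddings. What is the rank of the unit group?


By Dirichlet's unit theorem:
rank = r1 + r2 - 1
= 21 + 15 - 1
= 35

35


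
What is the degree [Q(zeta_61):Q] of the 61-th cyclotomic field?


The degree equals Euler's totient phi(61).
61 = 61
phi(61) = 60

60


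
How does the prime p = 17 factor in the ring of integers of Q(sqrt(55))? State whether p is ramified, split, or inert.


K = Q(sqrt(55)). Since d mod 4 = 3, disc(K) = 220.
Check p | disc: 220 mod 17 = 16.
p does not divide disc. Compute Legendre symbol (d/p):
4^((17-1)/2) mod 17 = 1
(d/p) = 1, so p splits: (p) = P*P' with e=1, f=1, g=2.
Therefore p is split.

split


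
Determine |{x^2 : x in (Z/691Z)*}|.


For prime p, the number of non-zero quadratic residues is (p-1)/2.
= (691-1)/2
= 345

345


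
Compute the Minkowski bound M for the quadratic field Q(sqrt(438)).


d = 438, d mod 4 = 2, so disc(K) = 4d = 1752; |disc(K)| = 1752
Real quadratic field, so n = 2, s = r2 = 0, r1 = 2
M = (n!/n^n) * (4/pi)^s * sqrt(|disc(K)|) = (2!/2^2) * (4/pi)^0 * sqrt(1752)
= 0.5 * 1.000000 * 41.856899
= 20.9284

20.9284


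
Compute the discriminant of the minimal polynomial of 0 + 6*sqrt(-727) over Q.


The element 0 + 6*sqrt(-727) has minimal polynomial:
x^2 + 0*x + 26172
Discriminant = (0)^2 - 4*(26172)
= 0 - 104688
= -104688

-104688


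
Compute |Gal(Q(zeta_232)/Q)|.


|Gal(Q(zeta_232)/Q)| = phi(232)
= 112

112


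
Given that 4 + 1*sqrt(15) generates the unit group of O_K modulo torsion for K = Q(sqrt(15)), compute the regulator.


epsilon = 4 + 1*sqrt(15)
= 7.8730
R = ln(7.8730)
= 2.0634

2.0634


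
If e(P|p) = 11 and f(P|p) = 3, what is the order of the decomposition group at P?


|D_P| = e * f
= 11 * 3
= 33

33


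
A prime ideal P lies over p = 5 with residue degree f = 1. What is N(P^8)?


N(P^a) = p^(a*f)
= 5^(8*1)
= 5^8
= 390625

390625


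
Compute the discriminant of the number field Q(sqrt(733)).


For K = Q(sqrt(d)) with d squarefree: disc(K) = d if d = 1 mod 4, and disc(K) = 4d if d = 2 or 3 mod 4.
Here d = 733, and d mod 4 = 1.
d = 1 mod 4 (O_K = Z[(1+sqrt(d))/2]), so disc(K) = d = 733

733


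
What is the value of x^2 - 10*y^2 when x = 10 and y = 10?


x^2 - d*y^2
= 10^2 - 10*10^2
= 100 - 1000
= -900

-900


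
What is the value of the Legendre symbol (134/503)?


p = 503 is prime, so compute (134/503) with the reciprocity algorithm (Jacobi-symbol steps: pull out 2s via (2/n), flip via reciprocity, reduce):
  pull out 2: (2/503) = +1  (since 503 mod 8 = 7)
  reciprocity: (67/503) -> -(503/67)
  reduce: (34/67)
  pull out 2: (2/67) = -1  (since 67 mod 8 = 3)
  reciprocity: (17/67) -> +(67/17)
  reduce: (16/17)
  pull out 2: (2/17) = +1  (since 17 mod 8 = 1)
  pull out 2: (2/17) = +1  (since 17 mod 8 = 1)
  pull out 2: (2/17) = +1  (since 17 mod 8 = 1)
  pull out 2: (2/17) = +1  (since 17 mod 8 = 1)
  (1/17) = 1
Product of signs = 1
(134/503) = 1

1


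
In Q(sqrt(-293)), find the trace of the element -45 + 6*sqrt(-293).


Tr(a + b*sqrt(d)) = (a + b*sqrt(d)) + (a - b*sqrt(d)) = 2a
= 2 * (-45)
= -90

-90


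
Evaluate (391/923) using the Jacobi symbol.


Compute (391/923) via quadratic reciprocity:
  reciprocity: (391/923) -> -(923/391)
  reduce: (141/391)
  reciprocity: (141/391) -> +(391/141)
  reduce: (109/141)
  reciprocity: (109/141) -> +(141/109)
  reduce: (32/109)
  pull out 2: (2/109) = -1  (since 109 mod 8 = 5)
  pull out 2: (2/109) = -1  (since 109 mod 8 = 5)
  pull out 2: (2/109) = -1  (since 109 mod 8 = 5)
  pull out 2: (2/109) = -1  (since 109 mod 8 = 5)
  pull out 2: (2/109) = -1  (since 109 mod 8 = 5)
  (1/109) = 1
Product of signs = 1

1


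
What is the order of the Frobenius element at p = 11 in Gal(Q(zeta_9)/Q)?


The Frobenius at p in Gal(Q(zeta_n)/Q) = (Z/nZ)* is the class of p, so its order is ord_9(11), the smallest k >= 1 with 11^k = 1 mod 9.
n = 9 = 3^2, phi(9) = 6; the order divides phi(n).
Divisors of 6: 1, 2, 3, 6
Repeated squaring mod 9: 11^1 = 2, 11^2 = 4, 11^4 = 7
Test divisors in increasing order:
  k=1: 11^1 = 2 mod 9
  k=2: 11^2 = 4 mod 9
  k=3: 11^3 = 4 * 2 = 8 mod 9
  k=6: 11^6 = 7 * 4 = 1 mod 9  <- first divisor giving 1
Order = 6

6


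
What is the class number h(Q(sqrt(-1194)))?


K = Q(sqrt(-1194)). d mod 4 = 2, so D = disc(K) = 4d = -4776
h(K) equals the number of primitive reduced positive-definite forms (a, b, c) = a*x^2 + b*x*y + c*y^2 with b^2 - 4ac = D,
where reduced means |b| <= a <= c, with b >= 0 whenever |b| = a or a = c, and primitive means gcd(a, b, c) = 1.
Reduced forces 3a^2 <= |D| = 4776, so 1 <= a <= 39; b must have the parity of D, and c = (b^2 - D)/(4a) must be an integer >= a.
Enumerate a = 1..39, b in [-a, a]:
  a=1: (1, 0, 1194)  [1]
  a=2: (2, 0, 597)  [1]
  a=3: (3, 0, 398)  [1]
  a=4: none
  a=5: (5, -2, 239), (5, 2, 239)  [2]
  a=6: (6, 0, 199)  [1]
  a=7..9: none
  a=10: (10, -8, 121), (10, 8, 121)  [2]
  a=11: (11, -8, 110), (11, 8, 110)  [2]
  a=12..14: none
  a=15: (15, -12, 82), (15, 12, 82)  [2]
  a=16: none
  a=17: (17, -16, 74), (17, 16, 74)  [2]
  a=18..21: none
  a=22: (22, -8, 55), (22, 8, 55)  [2]
  a=23: (23, -10, 53), (23, 10, 53)  [2]
  a=24: none
  a=25: (25, -18, 51), (25, 18, 51)  [2]
  a=26..28: none
  a=29: (29, -26, 47), (29, 26, 47)  [2]
  a=30: (30, -12, 41), (30, 12, 41)  [2]
  a=31..32: none
  a=33: (33, -30, 43), (33, 30, 43)  [2]
  a=34: (34, -16, 37), (34, 16, 37)  [2]
  a=35..39: none
Total reduced forms: 1 + 1 + 1 + 2 + 1 + 2 + 2 + 2 + 2 + 2 + 2 + 2 + 2 + 2 + 2 + 2 = 28
h = 28

28


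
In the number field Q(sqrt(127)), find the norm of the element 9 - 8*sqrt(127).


N(a + b*sqrt(d)) = a^2 - d*b^2
= (9)^2 - (127)*(-8)^2
= 81 - 8128
= -8047

-8047


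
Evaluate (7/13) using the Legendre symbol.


p = 13 is prime, so compute (7/13) with the reciprocity algorithm (Jacobi-symbol steps: pull out 2s via (2/n), flip via reciprocity, reduce):
  reciprocity: (7/13) -> +(13/7)
  reduce: (6/7)
  pull out 2: (2/7) = +1  (since 7 mod 8 = 7)
  reciprocity: (3/7) -> -(7/3)
  reduce: (1/3)
  (1/3) = 1
Product of signs = -1
(7/13) = -1

-1


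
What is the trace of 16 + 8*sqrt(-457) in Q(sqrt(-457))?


Tr(a + b*sqrt(d)) = (a + b*sqrt(d)) + (a - b*sqrt(d)) = 2a
= 2 * (16)
= 32

32


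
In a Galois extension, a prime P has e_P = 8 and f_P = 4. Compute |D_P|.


|D_P| = e * f
= 8 * 4
= 32

32


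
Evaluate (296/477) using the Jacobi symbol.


Compute (296/477) via quadratic reciprocity:
  pull out 2: (2/477) = -1  (since 477 mod 8 = 5)
  pull out 2: (2/477) = -1  (since 477 mod 8 = 5)
  pull out 2: (2/477) = -1  (since 477 mod 8 = 5)
  reciprocity: (37/477) -> +(477/37)
  reduce: (33/37)
  reciprocity: (33/37) -> +(37/33)
  reduce: (4/33)
  pull out 2: (2/33) = +1  (since 33 mod 8 = 1)
  pull out 2: (2/33) = +1  (since 33 mod 8 = 1)
  (1/33) = 1
Product of signs = -1

-1


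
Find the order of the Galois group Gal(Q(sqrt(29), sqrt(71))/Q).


The 2 square roots of distinct primes are multiplicatively independent over Q,
so [K:Q] = 2^2 and Gal(K/Q) is isomorphic to (Z/2Z)^2.
|Gal| = 2^2 = 4

4


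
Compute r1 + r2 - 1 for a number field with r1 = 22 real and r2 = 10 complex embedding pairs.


By Dirichlet's unit theorem:
rank = r1 + r2 - 1
= 22 + 10 - 1
= 31

31


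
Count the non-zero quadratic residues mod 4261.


For prime p, the number of non-zero quadratic residues is (p-1)/2.
= (4261-1)/2
= 2130

2130


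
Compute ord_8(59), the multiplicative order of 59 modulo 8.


We want ord_8(59), the smallest k >= 1 with 59^k = 1 mod 8.
n = 8 = 2^3, phi(8) = 4; the order divides phi(n).
Divisors of 4: 1, 2, 4
Repeated squaring mod 8: 59^1 = 3, 59^2 = 1, 59^4 = 1
Test divisors in increasing order:
  k=1: 59^1 = 3 mod 8
  k=2: 59^2 = 1 mod 8  <- first divisor giving 1
Order = 2

2


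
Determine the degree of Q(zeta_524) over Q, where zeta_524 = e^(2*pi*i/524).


The degree equals Euler's totient phi(524).
524 = 2^2 * 131
phi(524) = 260

260


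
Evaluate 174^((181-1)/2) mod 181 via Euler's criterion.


p = 181 is prime and the exponent is (p-1)/2 = 90, so by Euler's criterion 174^90 = (174/181) = +1 or -1 mod 181.
Compute by square-and-multiply:
  90 = 64 + 16 + 8 + 2 (binary 1011010)
  Repeated squaring mod 181: 174^1 = 174, 174^2 = 49, 174^4 = 48, 174^8 = 132, 174^16 = 48, 174^32 = 132, 174^64 = 48
  174^90 = 174^64 * 174^16 * 174^8 * 174^2 = 48 * 48 * 132 * 49 mod 181
    48 * 48 = 2304 = 132 mod 181
    132 * 132 = 17424 = 48 mod 181
    48 * 49 = 2352 = 180 mod 181
  174^90 = 180 mod 181
Result 180 = p - 1 = -1 mod 181: 174 is a quadratic non-residue mod 181. As a residue in [0, p-1] the value is 180.
174^90 mod 181 = 180

180


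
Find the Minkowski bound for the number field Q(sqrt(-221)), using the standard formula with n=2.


d = -221, d mod 4 = 3, so disc(K) = 4d = -884; |disc(K)| = 884
Imaginary quadratic field, so n = 2, s = r2 = 1, r1 = 0
M = (n!/n^n) * (4/pi)^s * sqrt(|disc(K)|) = (2!/2^2) * (4/pi)^1 * sqrt(884)
= 0.5 * 1.273240 * 29.732137
= 18.9281

18.9281


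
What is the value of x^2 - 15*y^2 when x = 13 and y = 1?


x^2 - d*y^2
= 13^2 - 15*1^2
= 169 - 15
= 154

154


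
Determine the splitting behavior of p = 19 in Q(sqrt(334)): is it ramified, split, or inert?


K = Q(sqrt(334)). Since d mod 4 = 2, disc(K) = 1336.
Check p | disc: 1336 mod 19 = 6.
p does not divide disc. Compute Legendre symbol (d/p):
11^((19-1)/2) mod 19 = 1
(d/p) = 1, so p splits: (p) = P*P' with e=1, f=1, g=2.
Therefore p is split.

split


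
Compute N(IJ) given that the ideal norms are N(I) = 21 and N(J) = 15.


N(IJ) = N(I) * N(J)
= 21 * 15
= 315

315


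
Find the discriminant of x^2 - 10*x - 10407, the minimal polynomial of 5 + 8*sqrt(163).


The element 5 + 8*sqrt(163) has minimal polynomial:
x^2 - 10*x - 10407
Discriminant = (-10)^2 - 4*(-10407)
= 100 + 41628
= 41728

41728


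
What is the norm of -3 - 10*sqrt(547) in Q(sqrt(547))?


N(a + b*sqrt(d)) = a^2 - d*b^2
= (-3)^2 - (547)*(-10)^2
= 9 - 54700
= -54691

-54691


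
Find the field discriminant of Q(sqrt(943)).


For K = Q(sqrt(d)) with d squarefree: disc(K) = d if d = 1 mod 4, and disc(K) = 4d if d = 2 or 3 mod 4.
Here d = 943, and d mod 4 = 3.
d = 3 mod 4, not 1 (O_K = Z[sqrt(d)]), so disc(K) = 4d = 4 * (943) = 3772

3772


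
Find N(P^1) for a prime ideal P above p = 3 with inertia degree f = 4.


N(P^a) = p^(a*f)
= 3^(1*4)
= 3^4
= 81

81


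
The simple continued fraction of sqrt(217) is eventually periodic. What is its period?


Run the CF algorithm for sqrt(217).
a_0 = floor(sqrt(217)) = 14; set m_0=0, q_0=1.
Recurrence: m' = q*a - m,  q' = (d - m'^2)/q,  a' = floor((a_0 + m')/q').
  step 1: m=14, q=21, a=1
  step 2: m=7, q=8, a=2
  step 3: m=9, q=17, a=1
  step 4: m=8, q=9, a=2
  step 5: m=10, q=13, a=1
  step 6: m=3, q=16, a=1
  step 7: m=13, q=3, a=9
  step 8: m=14, q=7, a=4
  step 9: m=14, q=3, a=9
  step 10: m=13, q=16, a=1
  step 11: m=3, q=13, a=1
  step 12: m=10, q=9, a=2
  step 13: m=8, q=17, a=1
  step 14: m=9, q=8, a=2
  step 15: m=7, q=21, a=1
  step 16: m=14, q=1, a=28
a_16 = 2*a_0 = 28, so the period closes here.
sqrt(217) = [14; 1, 2, 1, 2, 1, 1, 9, 4, 9, 1, 1, 2, 1, 2, 1, 28]
Period length = 16

16


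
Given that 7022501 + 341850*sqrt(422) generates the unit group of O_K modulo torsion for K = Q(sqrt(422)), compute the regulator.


epsilon = 7022501 + 341850*sqrt(422)
= 1.4045e+07
R = ln(1.4045e+07)
= 16.4578

16.4578


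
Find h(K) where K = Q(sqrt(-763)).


K = Q(sqrt(-763)). d mod 4 = 1, so D = disc(K) = d = -763
h(K) equals the number of primitive reduced positive-definite forms (a, b, c) = a*x^2 + b*x*y + c*y^2 with b^2 - 4ac = D,
where reduced means |b| <= a <= c, with b >= 0 whenever |b| = a or a = c, and primitive means gcd(a, b, c) = 1.
Reduced forces 3a^2 <= |D| = 763, so 1 <= a <= 15; b must have the parity of D, and c = (b^2 - D)/(4a) must be an integer >= a.
Enumerate a = 1..15, b in [-a, a]:
  a=1: (1, 1, 191)  [1]
  a=2..6: none
  a=7: (7, 7, 29)  [1]
  a=8..12: none
  a=13: (13, -11, 17), (13, 11, 17)  [2]
  a=14..15: none
Total reduced forms: 1 + 1 + 2 = 4
h = 4

4


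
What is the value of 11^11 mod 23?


p = 23 is prime and the exponent is (p-1)/2 = 11, so by Euler's criterion 11^11 = (11/23) = +1 or -1 mod 23.
Compute by square-and-multiply:
  11 = 8 + 2 + 1 (binary 1011)
  Repeated squaring mod 23: 11^1 = 11, 11^2 = 6, 11^4 = 13, 11^8 = 8
  11^11 = 11^8 * 11^2 * 11^1 = 8 * 6 * 11 mod 23
    8 * 6 = 48 = 2 mod 23
    2 * 11 = 22 = 22 mod 23
  11^11 = 22 mod 23
Result 22 = p - 1 = -1 mod 23: 11 is a quadratic non-residue mod 23. As a residue in [0, p-1] the value is 22.
11^11 mod 23 = 22

22


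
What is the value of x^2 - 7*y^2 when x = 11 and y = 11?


x^2 - d*y^2
= 11^2 - 7*11^2
= 121 - 847
= -726

-726


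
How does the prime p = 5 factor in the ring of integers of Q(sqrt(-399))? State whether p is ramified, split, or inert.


K = Q(sqrt(-399)). Since d mod 4 = 1, disc(K) = -399.
Check p | disc: -399 mod 5 = 1.
p does not divide disc. Compute Legendre symbol (d/p):
1^((5-1)/2) mod 5 = 1
(d/p) = 1, so p splits: (p) = P*P' with e=1, f=1, g=2.
Therefore p is split.

split


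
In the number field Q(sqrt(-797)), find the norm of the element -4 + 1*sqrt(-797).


N(a + b*sqrt(d)) = a^2 - d*b^2
= (-4)^2 - (-797)*(1)^2
= 16 + 797
= 813

813


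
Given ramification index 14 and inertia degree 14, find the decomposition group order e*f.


|D_P| = e * f
= 14 * 14
= 196

196


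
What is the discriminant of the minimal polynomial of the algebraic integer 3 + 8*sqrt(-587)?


The element 3 + 8*sqrt(-587) has minimal polynomial:
x^2 - 6*x + 37577
Discriminant = (-6)^2 - 4*(37577)
= 36 - 150308
= -150272

-150272


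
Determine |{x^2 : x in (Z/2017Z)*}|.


For prime p, the number of non-zero quadratic residues is (p-1)/2.
= (2017-1)/2
= 1008

1008


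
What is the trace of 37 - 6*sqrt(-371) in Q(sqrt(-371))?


Tr(a + b*sqrt(d)) = (a + b*sqrt(d)) + (a - b*sqrt(d)) = 2a
= 2 * (37)
= 74

74


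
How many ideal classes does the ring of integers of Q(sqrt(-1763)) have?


K = Q(sqrt(-1763)). d mod 4 = 1, so D = disc(K) = d = -1763
h(K) equals the number of primitive reduced positive-definite forms (a, b, c) = a*x^2 + b*x*y + c*y^2 with b^2 - 4ac = D,
where reduced means |b| <= a <= c, with b >= 0 whenever |b| = a or a = c, and primitive means gcd(a, b, c) = 1.
Reduced forces 3a^2 <= |D| = 1763, so 1 <= a <= 24; b must have the parity of D, and c = (b^2 - D)/(4a) must be an integer >= a.
Enumerate a = 1..24, b in [-a, a]:
  a=1: (1, 1, 441)  [1]
  a=2: none
  a=3: (3, -1, 147), (3, 1, 147)  [2]
  a=4..6: none
  a=7: (7, -1, 63), (7, 1, 63)  [2]
  a=8: none
  a=9: (9, -1, 49), (9, 1, 49)  [2]
  a=10..18: none
  a=19: (19, -17, 27), (19, 17, 27)  [2]
  a=20: none
  a=21: (21, -13, 23), (21, 1, 21), (21, 13, 23)  [3]
  a=22..24: none
Total reduced forms: 1 + 2 + 2 + 2 + 2 + 3 = 12
h = 12

12


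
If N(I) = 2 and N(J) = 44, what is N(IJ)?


N(IJ) = N(I) * N(J)
= 2 * 44
= 88

88


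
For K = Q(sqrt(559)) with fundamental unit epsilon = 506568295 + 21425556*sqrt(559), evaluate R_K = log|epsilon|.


epsilon = 506568295 + 21425556*sqrt(559)
= 1.0131e+09
R = ln(1.0131e+09)
= 20.7363

20.7363


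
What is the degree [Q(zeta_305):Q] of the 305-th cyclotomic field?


The degree equals Euler's totient phi(305).
305 = 5 * 61
phi(305) = 240

240


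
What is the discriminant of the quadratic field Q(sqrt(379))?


For K = Q(sqrt(d)) with d squarefree: disc(K) = d if d = 1 mod 4, and disc(K) = 4d if d = 2 or 3 mod 4.
Here d = 379, and d mod 4 = 3.
d = 3 mod 4, not 1 (O_K = Z[sqrt(d)]), so disc(K) = 4d = 4 * (379) = 1516

1516


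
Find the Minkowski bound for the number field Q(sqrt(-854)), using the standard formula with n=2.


d = -854, d mod 4 = 2, so disc(K) = 4d = -3416; |disc(K)| = 3416
Imaginary quadratic field, so n = 2, s = r2 = 1, r1 = 0
M = (n!/n^n) * (4/pi)^s * sqrt(|disc(K)|) = (2!/2^2) * (4/pi)^1 * sqrt(3416)
= 0.5 * 1.273240 * 58.446557
= 37.2082

37.2082


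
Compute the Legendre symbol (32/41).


p = 41 is prime, so compute (32/41) with the reciprocity algorithm (Jacobi-symbol steps: pull out 2s via (2/n), flip via reciprocity, reduce):
  pull out 2: (2/41) = +1  (since 41 mod 8 = 1)
  pull out 2: (2/41) = +1  (since 41 mod 8 = 1)
  pull out 2: (2/41) = +1  (since 41 mod 8 = 1)
  pull out 2: (2/41) = +1  (since 41 mod 8 = 1)
  pull out 2: (2/41) = +1  (since 41 mod 8 = 1)
  (1/41) = 1
Product of signs = 1
(32/41) = 1

1


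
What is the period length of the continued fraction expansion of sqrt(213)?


Run the CF algorithm for sqrt(213).
a_0 = floor(sqrt(213)) = 14; set m_0=0, q_0=1.
Recurrence: m' = q*a - m,  q' = (d - m'^2)/q,  a' = floor((a_0 + m')/q').
  step 1: m=14, q=17, a=1
  step 2: m=3, q=12, a=1
  step 3: m=9, q=11, a=2
  step 4: m=13, q=4, a=6
  step 5: m=11, q=23, a=1
  step 6: m=12, q=3, a=8
  step 7: m=12, q=23, a=1
  step 8: m=11, q=4, a=6
  step 9: m=13, q=11, a=2
  step 10: m=9, q=12, a=1
  step 11: m=3, q=17, a=1
  step 12: m=14, q=1, a=28
a_12 = 2*a_0 = 28, so the period closes here.
sqrt(213) = [14; 1, 1, 2, 6, 1, 8, 1, 6, 2, 1, 1, 28]
Period length = 12

12


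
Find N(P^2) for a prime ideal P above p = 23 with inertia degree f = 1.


N(P^a) = p^(a*f)
= 23^(2*1)
= 23^2
= 529

529


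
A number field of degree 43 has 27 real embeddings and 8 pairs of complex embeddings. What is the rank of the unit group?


By Dirichlet's unit theorem:
rank = r1 + r2 - 1
= 27 + 8 - 1
= 34

34


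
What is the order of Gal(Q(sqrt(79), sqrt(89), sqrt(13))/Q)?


The 3 square roots of distinct primes are multiplicatively independent over Q,
so [K:Q] = 2^3 and Gal(K/Q) is isomorphic to (Z/2Z)^3.
|Gal| = 2^3 = 8

8


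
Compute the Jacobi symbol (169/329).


Compute (169/329) via quadratic reciprocity:
  reciprocity: (169/329) -> +(329/169)
  reduce: (160/169)
  pull out 2: (2/169) = +1  (since 169 mod 8 = 1)
  pull out 2: (2/169) = +1  (since 169 mod 8 = 1)
  pull out 2: (2/169) = +1  (since 169 mod 8 = 1)
  pull out 2: (2/169) = +1  (since 169 mod 8 = 1)
  pull out 2: (2/169) = +1  (since 169 mod 8 = 1)
  reciprocity: (5/169) -> +(169/5)
  reduce: (4/5)
  pull out 2: (2/5) = -1  (since 5 mod 8 = 5)
  pull out 2: (2/5) = -1  (since 5 mod 8 = 5)
  (1/5) = 1
Product of signs = 1

1


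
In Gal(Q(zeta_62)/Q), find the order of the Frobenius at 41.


The Frobenius at p in Gal(Q(zeta_n)/Q) = (Z/nZ)* is the class of p, so its order is ord_62(41), the smallest k >= 1 with 41^k = 1 mod 62.
n = 62 = 2 * 31, phi(62) = 30; the order divides phi(n).
Divisors of 30: 1, 2, 3, 5, 6, 10, 15, 30
Repeated squaring mod 62: 41^1 = 41, 41^2 = 7, 41^4 = 49, 41^8 = 45, 41^16 = 41
Test divisors in increasing order:
  k=1: 41^1 = 41 mod 62
  k=2: 41^2 = 7 mod 62
  k=3: 41^3 = 7 * 41 = 39 mod 62
  k=5: 41^5 = 49 * 41 = 25 mod 62
  k=6: 41^6 = 49 * 7 = 33 mod 62
  k=10: 41^10 = 45 * 7 = 5 mod 62
  k=15: 41^15 = 45 * 49 * 7 * 41 = 1 mod 62  <- first divisor giving 1
Order = 15

15


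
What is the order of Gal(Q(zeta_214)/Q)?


|Gal(Q(zeta_214)/Q)| = phi(214)
= 106

106


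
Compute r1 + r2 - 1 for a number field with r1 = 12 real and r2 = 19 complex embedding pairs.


By Dirichlet's unit theorem:
rank = r1 + r2 - 1
= 12 + 19 - 1
= 30

30


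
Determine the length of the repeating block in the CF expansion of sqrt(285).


Run the CF algorithm for sqrt(285).
a_0 = floor(sqrt(285)) = 16; set m_0=0, q_0=1.
Recurrence: m' = q*a - m,  q' = (d - m'^2)/q,  a' = floor((a_0 + m')/q').
  step 1: m=16, q=29, a=1
  step 2: m=13, q=4, a=7
  step 3: m=15, q=15, a=2
  step 4: m=15, q=4, a=7
  step 5: m=13, q=29, a=1
  step 6: m=16, q=1, a=32
a_6 = 2*a_0 = 32, so the period closes here.
sqrt(285) = [16; 1, 7, 2, 7, 1, 32]
Period length = 6

6


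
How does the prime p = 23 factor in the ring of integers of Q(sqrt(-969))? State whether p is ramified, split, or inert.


K = Q(sqrt(-969)). Since d mod 4 = 3, disc(K) = -3876.
Check p | disc: -3876 mod 23 = 11.
p does not divide disc. Compute Legendre symbol (d/p):
20^((23-1)/2) mod 23 = -1
(d/p) = -1, so p is inert: (p) stays prime with e=1, f=2, g=1.
Therefore p is inert.

inert


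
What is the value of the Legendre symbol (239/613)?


p = 613 is prime, so compute (239/613) with the reciprocity algorithm (Jacobi-symbol steps: pull out 2s via (2/n), flip via reciprocity, reduce):
  reciprocity: (239/613) -> +(613/239)
  reduce: (135/239)
  reciprocity: (135/239) -> -(239/135)
  reduce: (104/135)
  pull out 2: (2/135) = +1  (since 135 mod 8 = 7)
  pull out 2: (2/135) = +1  (since 135 mod 8 = 7)
  pull out 2: (2/135) = +1  (since 135 mod 8 = 7)
  reciprocity: (13/135) -> +(135/13)
  reduce: (5/13)
  reciprocity: (5/13) -> +(13/5)
  reduce: (3/5)
  reciprocity: (3/5) -> +(5/3)
  reduce: (2/3)
  pull out 2: (2/3) = -1  (since 3 mod 8 = 3)
  (1/3) = 1
Product of signs = 1
(239/613) = 1

1


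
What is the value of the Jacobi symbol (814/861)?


Compute (814/861) via quadratic reciprocity:
  pull out 2: (2/861) = -1  (since 861 mod 8 = 5)
  reciprocity: (407/861) -> +(861/407)
  reduce: (47/407)
  reciprocity: (47/407) -> -(407/47)
  reduce: (31/47)
  reciprocity: (31/47) -> -(47/31)
  reduce: (16/31)
  pull out 2: (2/31) = +1  (since 31 mod 8 = 7)
  pull out 2: (2/31) = +1  (since 31 mod 8 = 7)
  pull out 2: (2/31) = +1  (since 31 mod 8 = 7)
  pull out 2: (2/31) = +1  (since 31 mod 8 = 7)
  (1/31) = 1
Product of signs = -1

-1
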